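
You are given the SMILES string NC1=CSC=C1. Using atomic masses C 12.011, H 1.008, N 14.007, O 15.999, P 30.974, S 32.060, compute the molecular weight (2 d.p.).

99.15 g/mol

First, the molecular formula is C4H5NS (counting implicit H from valence).
  C: 4 × 12.011 = 48.044
  H: 5 × 1.008 = 5.040
  N: 1 × 14.007 = 14.007
  S: 1 × 32.060 = 32.060
Sum: 4×12.011 + 5×1.008 + 1×14.007 + 1×32.060 = 99.151 → 99.15 g/mol.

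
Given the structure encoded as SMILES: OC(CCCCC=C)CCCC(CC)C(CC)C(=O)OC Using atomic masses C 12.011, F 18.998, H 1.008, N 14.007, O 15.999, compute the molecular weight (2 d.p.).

298.47 g/mol

First, the molecular formula is C18H34O3 (counting implicit H from valence).
  C: 18 × 12.011 = 216.198
  H: 34 × 1.008 = 34.272
  O: 3 × 15.999 = 47.997
Sum: 18×12.011 + 34×1.008 + 3×15.999 = 298.467 → 298.47 g/mol.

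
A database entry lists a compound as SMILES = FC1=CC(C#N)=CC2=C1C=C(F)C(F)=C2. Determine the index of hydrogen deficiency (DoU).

9

Degree of unsaturation = (number of rings) + (number of π bonds).
Ring closures in the SMILES: 2.
π bonds: 5 double bonds (each 1 DoU), 1 triple bond (each 2 DoU) → 7 DoU from unsaturation.
Total DoU = 2 + 7 = 9.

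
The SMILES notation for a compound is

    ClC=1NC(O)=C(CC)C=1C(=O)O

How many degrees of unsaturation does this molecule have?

4

Degree of unsaturation = (number of rings) + (number of π bonds).
Ring closures in the SMILES: 1.
π bonds: 3 double bonds (each 1 DoU) → 3 DoU from unsaturation.
Total DoU = 1 + 3 = 4.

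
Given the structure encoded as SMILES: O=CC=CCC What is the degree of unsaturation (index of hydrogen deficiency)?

Degree of unsaturation = (number of rings) + (number of π bonds).
Ring closures in the SMILES: 0.
π bonds: 2 double bonds (each 1 DoU) → 2 DoU from unsaturation.
Total DoU = 0 + 2 = 2.

2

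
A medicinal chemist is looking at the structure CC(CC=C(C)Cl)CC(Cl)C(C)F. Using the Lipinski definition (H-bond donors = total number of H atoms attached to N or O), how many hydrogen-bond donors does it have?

0

Donors: find every N or O and count the H atoms it carries.
  (no N or O atoms present)
Lipinski HBD = 0.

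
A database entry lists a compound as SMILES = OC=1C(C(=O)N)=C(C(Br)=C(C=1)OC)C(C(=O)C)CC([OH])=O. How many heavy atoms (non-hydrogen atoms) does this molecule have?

21

Every atom symbol written in the SMILES (organic subset) is one heavy atom; implicit H are not written.
Heavy atoms by element → Br:1, C:13, N:1, O:6.
Total: 21.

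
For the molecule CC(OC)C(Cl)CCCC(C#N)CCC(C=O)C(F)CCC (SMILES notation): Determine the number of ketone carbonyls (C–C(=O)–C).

Scan the SMILES for the ketone motif — none present.
Groups that are present: 1 aldehyde, 1 ether, 1 nitrile.

0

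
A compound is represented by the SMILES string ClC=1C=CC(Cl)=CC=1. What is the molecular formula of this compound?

Walk through each heavy atom and fill implicit hydrogens from standard valence (C 4, N 3, O 2, S 2, halogen 1):
  atom 1: Cl (halogen, monovalent) → 0 H
  atom 2: C, bond orders sum to 4 (valence 4) → 0 H
  atom 3: C, bond orders sum to 3 (valence 4) → 1 H
  atom 4: C, bond orders sum to 3 (valence 4) → 1 H
  atom 5: C, bond orders sum to 4 (valence 4) → 0 H
  atom 6: Cl (halogen, monovalent) → 0 H
  atom 7: C, bond orders sum to 3 (valence 4) → 1 H
  atom 8: C, bond orders sum to 3 (valence 4) → 1 H
Totals → C:6, H:4, Cl:2.
In Hill order: C6H4Cl2.

C6H4Cl2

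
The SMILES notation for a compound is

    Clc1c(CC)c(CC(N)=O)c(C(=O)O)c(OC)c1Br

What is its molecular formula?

Walk through each heavy atom and fill implicit hydrogens from standard valence (C 4, N 3, O 2, S 2, halogen 1); for lowercase aromatic atoms, an aromatic c carries 1 H when it has two neighbours and 0 H with three, and aromatic n carries 0 H:
  atom 1: Cl (halogen, monovalent) → 0 H
  atom 2: aromatic c, 3 neighbours → 0 H
  atom 3: aromatic c, 3 neighbours → 0 H
  atom 4: C, bond orders sum to 2 (valence 4) → 2 H
  atom 5: C, bond orders sum to 1 (valence 4) → 3 H
  atom 6: aromatic c, 3 neighbours → 0 H
  atom 7: C, bond orders sum to 2 (valence 4) → 2 H
  atom 8: C, bond orders sum to 4 (valence 4) → 0 H
  atom 9: N, bond orders sum to 1 (valence 3) → 2 H
  atom 10: O, bond orders sum to 2 (valence 2) → 0 H
  atom 11: aromatic c, 3 neighbours → 0 H
  atom 12: C, bond orders sum to 4 (valence 4) → 0 H
  atom 13: O, bond orders sum to 2 (valence 2) → 0 H
  atom 14: O, bond orders sum to 1 (valence 2) → 1 H
  atom 15: aromatic c, 3 neighbours → 0 H
  atom 16: O, bond orders sum to 2 (valence 2) → 0 H
  atom 17: C, bond orders sum to 1 (valence 4) → 3 H
  atom 18: aromatic c, 3 neighbours → 0 H
  atom 19: Br (halogen, monovalent) → 0 H
Totals → C:12, H:13, Br:1, Cl:1, N:1, O:4.

C12H13BrClNO4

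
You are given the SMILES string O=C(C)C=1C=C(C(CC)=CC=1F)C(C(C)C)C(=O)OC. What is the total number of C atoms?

16

Count every carbon token in the SMILES (each C, including those in ring-closure positions and inside branches).
Carbon count: 16.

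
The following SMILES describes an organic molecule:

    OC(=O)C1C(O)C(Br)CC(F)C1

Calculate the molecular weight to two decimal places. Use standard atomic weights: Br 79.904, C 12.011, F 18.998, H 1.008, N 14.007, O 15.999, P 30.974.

241.06 g/mol

First, the molecular formula is C7H10BrFO3 (counting implicit H from valence).
  Br: 1 × 79.904 = 79.904
  C: 7 × 12.011 = 84.077
  F: 1 × 18.998 = 18.998
  H: 10 × 1.008 = 10.080
  O: 3 × 15.999 = 47.997
Sum: 1×79.904 + 7×12.011 + 1×18.998 + 10×1.008 + 3×15.999 = 241.056 → 241.06 g/mol.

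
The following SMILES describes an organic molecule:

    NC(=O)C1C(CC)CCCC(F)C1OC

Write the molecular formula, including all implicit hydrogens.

C11H20FNO2

Walk through each heavy atom and fill implicit hydrogens from standard valence (C 4, N 3, O 2, S 2, halogen 1):
  atom 1: N, bond orders sum to 1 (valence 3) → 2 H
  atom 2: C, bond orders sum to 4 (valence 4) → 0 H
  atom 3: O, bond orders sum to 2 (valence 2) → 0 H
  atom 4: C, bond orders sum to 3 (valence 4) → 1 H
  atom 5: C, bond orders sum to 3 (valence 4) → 1 H
  atom 6: C, bond orders sum to 2 (valence 4) → 2 H
  atom 7: C, bond orders sum to 1 (valence 4) → 3 H
  atom 8: C, bond orders sum to 2 (valence 4) → 2 H
  atom 9: C, bond orders sum to 2 (valence 4) → 2 H
  atom 10: C, bond orders sum to 2 (valence 4) → 2 H
  atom 11: C, bond orders sum to 3 (valence 4) → 1 H
  atom 12: F (halogen, monovalent) → 0 H
  atom 13: C, bond orders sum to 3 (valence 4) → 1 H
  atom 14: O, bond orders sum to 2 (valence 2) → 0 H
  atom 15: C, bond orders sum to 1 (valence 4) → 3 H
Totals → C:11, H:20, F:1, N:1, O:2.
In Hill order: C11H20FNO2.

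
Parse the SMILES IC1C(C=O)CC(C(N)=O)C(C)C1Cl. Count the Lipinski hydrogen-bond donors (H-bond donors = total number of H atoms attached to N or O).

Donors: find every N or O and count the H atoms it carries.
  atom 5 (O): bond orders sum to 2 → 0 H
  atom 9 (N): bond orders sum to 1 → 2 H
  atom 10 (O): bond orders sum to 2 → 0 H
Lipinski HBD = 2.

2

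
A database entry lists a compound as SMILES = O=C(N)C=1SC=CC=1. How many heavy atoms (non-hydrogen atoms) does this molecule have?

Every atom symbol written in the SMILES (organic subset) is one heavy atom; implicit H are not written.
Heavy atoms by element → C:5, N:1, O:1, S:1.
Total: 8.

8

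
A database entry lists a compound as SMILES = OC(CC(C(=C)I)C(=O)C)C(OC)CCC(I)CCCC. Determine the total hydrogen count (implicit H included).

28

Walk through each heavy atom and fill implicit hydrogens from standard valence (C 4, N 3, O 2, S 2, halogen 1):
  atom 1: O, bond orders sum to 1 (valence 2) → 1 H
  atom 2: C, bond orders sum to 3 (valence 4) → 1 H
  atom 3: C, bond orders sum to 2 (valence 4) → 2 H
  atom 4: C, bond orders sum to 3 (valence 4) → 1 H
  atom 5: C, bond orders sum to 4 (valence 4) → 0 H
  atom 6: C, bond orders sum to 2 (valence 4) → 2 H
  atom 7: I (halogen, monovalent) → 0 H
  atom 8: C, bond orders sum to 4 (valence 4) → 0 H
  atom 9: O, bond orders sum to 2 (valence 2) → 0 H
  atom 10: C, bond orders sum to 1 (valence 4) → 3 H
  atom 11: C, bond orders sum to 3 (valence 4) → 1 H
  atom 12: O, bond orders sum to 2 (valence 2) → 0 H
  atom 13: C, bond orders sum to 1 (valence 4) → 3 H
  atom 14: C, bond orders sum to 2 (valence 4) → 2 H
  atom 15: C, bond orders sum to 2 (valence 4) → 2 H
  atom 16: C, bond orders sum to 3 (valence 4) → 1 H
  atom 17: I (halogen, monovalent) → 0 H
  atom 18: C, bond orders sum to 2 (valence 4) → 2 H
  atom 19: C, bond orders sum to 2 (valence 4) → 2 H
  atom 20: C, bond orders sum to 2 (valence 4) → 2 H
  atom 21: C, bond orders sum to 1 (valence 4) → 3 H
Total hydrogens: 28.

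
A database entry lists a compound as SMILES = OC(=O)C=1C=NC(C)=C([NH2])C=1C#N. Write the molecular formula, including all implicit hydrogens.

Walk through each heavy atom and fill implicit hydrogens from standard valence (C 4, N 3, O 2, S 2, halogen 1):
  atom 1: O, bond orders sum to 1 (valence 2) → 1 H
  atom 2: C, bond orders sum to 4 (valence 4) → 0 H
  atom 3: O, bond orders sum to 2 (valence 2) → 0 H
  atom 4: C, bond orders sum to 4 (valence 4) → 0 H
  atom 5: C, bond orders sum to 3 (valence 4) → 1 H
  atom 6: N, bond orders sum to 3 (valence 3) → 0 H
  atom 7: C, bond orders sum to 4 (valence 4) → 0 H
  atom 8: C, bond orders sum to 1 (valence 4) → 3 H
  atom 9: C, bond orders sum to 4 (valence 4) → 0 H
  atom 10: N with explicit H count 2
  atom 11: C, bond orders sum to 4 (valence 4) → 0 H
  atom 12: C, bond orders sum to 4 (valence 4) → 0 H
  atom 13: N, bond orders sum to 3 (valence 3) → 0 H
Totals → C:8, H:7, N:3, O:2.
In Hill order: C8H7N3O2.

C8H7N3O2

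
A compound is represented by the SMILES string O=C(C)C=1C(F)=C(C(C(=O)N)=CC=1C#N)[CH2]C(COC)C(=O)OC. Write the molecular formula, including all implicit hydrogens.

Walk through each heavy atom and fill implicit hydrogens from standard valence (C 4, N 3, O 2, S 2, halogen 1):
  atom 1: O, bond orders sum to 2 (valence 2) → 0 H
  atom 2: C, bond orders sum to 4 (valence 4) → 0 H
  atom 3: C, bond orders sum to 1 (valence 4) → 3 H
  atom 4: C, bond orders sum to 4 (valence 4) → 0 H
  atom 5: C, bond orders sum to 4 (valence 4) → 0 H
  atom 6: F (halogen, monovalent) → 0 H
  atom 7: C, bond orders sum to 4 (valence 4) → 0 H
  atom 8: C, bond orders sum to 4 (valence 4) → 0 H
  atom 9: C, bond orders sum to 4 (valence 4) → 0 H
  atom 10: O, bond orders sum to 2 (valence 2) → 0 H
  atom 11: N, bond orders sum to 1 (valence 3) → 2 H
  atom 12: C, bond orders sum to 3 (valence 4) → 1 H
  atom 13: C, bond orders sum to 4 (valence 4) → 0 H
  atom 14: C, bond orders sum to 4 (valence 4) → 0 H
  atom 15: N, bond orders sum to 3 (valence 3) → 0 H
  atom 16: C with explicit H count 2
  atom 17: C, bond orders sum to 3 (valence 4) → 1 H
  atom 18: C, bond orders sum to 2 (valence 4) → 2 H
  atom 19: O, bond orders sum to 2 (valence 2) → 0 H
  atom 20: C, bond orders sum to 1 (valence 4) → 3 H
  atom 21: C, bond orders sum to 4 (valence 4) → 0 H
  atom 22: O, bond orders sum to 2 (valence 2) → 0 H
  atom 23: O, bond orders sum to 2 (valence 2) → 0 H
  atom 24: C, bond orders sum to 1 (valence 4) → 3 H
Totals → C:16, H:17, F:1, N:2, O:5.
In Hill order: C16H17FN2O5.

C16H17FN2O5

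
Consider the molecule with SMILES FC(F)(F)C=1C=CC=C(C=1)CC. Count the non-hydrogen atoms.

Every atom symbol written in the SMILES (organic subset) is one heavy atom; implicit H are not written.
Heavy atoms by element → C:9, F:3.
Total: 12.

12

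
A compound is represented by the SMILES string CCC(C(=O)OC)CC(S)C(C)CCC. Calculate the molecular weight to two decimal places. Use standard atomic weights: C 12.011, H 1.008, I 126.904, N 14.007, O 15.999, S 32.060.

First, the molecular formula is C12H24O2S (counting implicit H from valence).
  C: 12 × 12.011 = 144.132
  H: 24 × 1.008 = 24.192
  O: 2 × 15.999 = 31.998
  S: 1 × 32.060 = 32.060
Sum: 12×12.011 + 24×1.008 + 2×15.999 + 1×32.060 = 232.382 → 232.38 g/mol.

232.38 g/mol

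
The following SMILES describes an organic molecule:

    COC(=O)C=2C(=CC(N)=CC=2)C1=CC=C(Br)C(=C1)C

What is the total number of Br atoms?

Scan the SMILES for Br atoms (remember two-letter symbols like Cl and Br are single atoms).
Bromine count: 1.

1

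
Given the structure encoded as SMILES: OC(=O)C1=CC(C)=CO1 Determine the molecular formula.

C6H6O3

Walk through each heavy atom and fill implicit hydrogens from standard valence (C 4, N 3, O 2, S 2, halogen 1):
  atom 1: O, bond orders sum to 1 (valence 2) → 1 H
  atom 2: C, bond orders sum to 4 (valence 4) → 0 H
  atom 3: O, bond orders sum to 2 (valence 2) → 0 H
  atom 4: C, bond orders sum to 4 (valence 4) → 0 H
  atom 5: C, bond orders sum to 3 (valence 4) → 1 H
  atom 6: C, bond orders sum to 4 (valence 4) → 0 H
  atom 7: C, bond orders sum to 1 (valence 4) → 3 H
  atom 8: C, bond orders sum to 3 (valence 4) → 1 H
  atom 9: O, bond orders sum to 2 (valence 2) → 0 H
Totals → C:6, H:6, O:3.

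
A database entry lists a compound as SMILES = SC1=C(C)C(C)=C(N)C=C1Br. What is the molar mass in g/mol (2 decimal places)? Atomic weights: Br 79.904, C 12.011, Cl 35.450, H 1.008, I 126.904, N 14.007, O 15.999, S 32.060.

First, the molecular formula is C8H10BrNS (counting implicit H from valence).
  Br: 1 × 79.904 = 79.904
  C: 8 × 12.011 = 96.088
  H: 10 × 1.008 = 10.080
  N: 1 × 14.007 = 14.007
  S: 1 × 32.060 = 32.060
Sum: 1×79.904 + 8×12.011 + 10×1.008 + 1×14.007 + 1×32.060 = 232.139 → 232.14 g/mol.

232.14 g/mol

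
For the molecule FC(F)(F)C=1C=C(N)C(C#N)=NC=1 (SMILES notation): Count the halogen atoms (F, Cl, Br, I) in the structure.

Halogen atoms appear at heavy-atom positions 1, 3, 4 (3×F).
Other groups present: 1 nitrile, 1 primary amine.
Halogen count: 3.

3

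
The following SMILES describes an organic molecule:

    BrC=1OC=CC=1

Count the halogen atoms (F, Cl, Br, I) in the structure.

1

Halogen atoms appear at heavy-atom position 1 (1×Br).
Halogen count: 1.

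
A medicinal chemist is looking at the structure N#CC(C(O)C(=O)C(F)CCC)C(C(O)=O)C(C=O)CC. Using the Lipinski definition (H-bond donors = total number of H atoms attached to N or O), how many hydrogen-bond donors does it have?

2

Donors: find every N or O and count the H atoms it carries.
  atom 1 (N): bond orders sum to 3 → 0 H
  atom 5 (O): bond orders sum to 1 → 1 H
  atom 7 (O): bond orders sum to 2 → 0 H
  atom 15 (O): bond orders sum to 1 → 1 H
  atom 16 (O): bond orders sum to 2 → 0 H
  atom 19 (O): bond orders sum to 2 → 0 H
Lipinski HBD = 2.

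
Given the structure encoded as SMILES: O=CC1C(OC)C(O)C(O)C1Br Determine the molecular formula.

C7H11BrO4

Walk through each heavy atom and fill implicit hydrogens from standard valence (C 4, N 3, O 2, S 2, halogen 1):
  atom 1: O, bond orders sum to 2 (valence 2) → 0 H
  atom 2: C, bond orders sum to 3 (valence 4) → 1 H
  atom 3: C, bond orders sum to 3 (valence 4) → 1 H
  atom 4: C, bond orders sum to 3 (valence 4) → 1 H
  atom 5: O, bond orders sum to 2 (valence 2) → 0 H
  atom 6: C, bond orders sum to 1 (valence 4) → 3 H
  atom 7: C, bond orders sum to 3 (valence 4) → 1 H
  atom 8: O, bond orders sum to 1 (valence 2) → 1 H
  atom 9: C, bond orders sum to 3 (valence 4) → 1 H
  atom 10: O, bond orders sum to 1 (valence 2) → 1 H
  atom 11: C, bond orders sum to 3 (valence 4) → 1 H
  atom 12: Br (halogen, monovalent) → 0 H
Totals → C:7, H:11, Br:1, O:4.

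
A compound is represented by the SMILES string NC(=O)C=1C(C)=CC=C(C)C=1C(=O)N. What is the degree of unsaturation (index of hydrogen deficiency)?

Molecular formula: C10H12N2O2.
DoU = (2C + 2 + N − H − X) / 2, where X is the halogen count and O/S are ignored.
    = (2·10 + 2 + 2 − 12 − 0) / 2 = 12 / 2 = 6.

6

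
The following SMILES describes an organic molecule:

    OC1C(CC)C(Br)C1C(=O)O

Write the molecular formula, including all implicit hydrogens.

C7H11BrO3

Walk through each heavy atom and fill implicit hydrogens from standard valence (C 4, N 3, O 2, S 2, halogen 1):
  atom 1: O, bond orders sum to 1 (valence 2) → 1 H
  atom 2: C, bond orders sum to 3 (valence 4) → 1 H
  atom 3: C, bond orders sum to 3 (valence 4) → 1 H
  atom 4: C, bond orders sum to 2 (valence 4) → 2 H
  atom 5: C, bond orders sum to 1 (valence 4) → 3 H
  atom 6: C, bond orders sum to 3 (valence 4) → 1 H
  atom 7: Br (halogen, monovalent) → 0 H
  atom 8: C, bond orders sum to 3 (valence 4) → 1 H
  atom 9: C, bond orders sum to 4 (valence 4) → 0 H
  atom 10: O, bond orders sum to 2 (valence 2) → 0 H
  atom 11: O, bond orders sum to 1 (valence 2) → 1 H
Totals → C:7, H:11, Br:1, O:3.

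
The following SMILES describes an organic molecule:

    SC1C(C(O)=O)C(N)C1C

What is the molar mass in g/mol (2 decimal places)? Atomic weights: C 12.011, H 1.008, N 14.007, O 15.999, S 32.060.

First, the molecular formula is C6H11NO2S (counting implicit H from valence).
  C: 6 × 12.011 = 72.066
  H: 11 × 1.008 = 11.088
  N: 1 × 14.007 = 14.007
  O: 2 × 15.999 = 31.998
  S: 1 × 32.060 = 32.060
Sum: 6×12.011 + 11×1.008 + 1×14.007 + 2×15.999 + 1×32.060 = 161.219 → 161.22 g/mol.

161.22 g/mol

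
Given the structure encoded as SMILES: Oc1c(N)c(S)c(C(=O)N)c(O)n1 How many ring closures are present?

1

In SMILES, each pair of matching ring-closure digits denotes one ring-closing bond; the number of such bonds equals the number of independent rings.
Ring-closure bonds here: 1.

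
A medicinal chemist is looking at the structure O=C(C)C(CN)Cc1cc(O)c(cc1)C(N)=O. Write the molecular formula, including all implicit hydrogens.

Walk through each heavy atom and fill implicit hydrogens from standard valence (C 4, N 3, O 2, S 2, halogen 1); for lowercase aromatic atoms, an aromatic c carries 1 H when it has two neighbours and 0 H with three, and aromatic n carries 0 H:
  atom 1: O, bond orders sum to 2 (valence 2) → 0 H
  atom 2: C, bond orders sum to 4 (valence 4) → 0 H
  atom 3: C, bond orders sum to 1 (valence 4) → 3 H
  atom 4: C, bond orders sum to 3 (valence 4) → 1 H
  atom 5: C, bond orders sum to 2 (valence 4) → 2 H
  atom 6: N, bond orders sum to 1 (valence 3) → 2 H
  atom 7: C, bond orders sum to 2 (valence 4) → 2 H
  atom 8: aromatic c, 3 neighbours → 0 H
  atom 9: aromatic c, 2 neighbours → 1 H
  atom 10: aromatic c, 3 neighbours → 0 H
  atom 11: O, bond orders sum to 1 (valence 2) → 1 H
  atom 12: aromatic c, 3 neighbours → 0 H
  atom 13: aromatic c, 2 neighbours → 1 H
  atom 14: aromatic c, 2 neighbours → 1 H
  atom 15: C, bond orders sum to 4 (valence 4) → 0 H
  atom 16: N, bond orders sum to 1 (valence 3) → 2 H
  atom 17: O, bond orders sum to 2 (valence 2) → 0 H
Totals → C:12, H:16, N:2, O:3.
In Hill order: C12H16N2O3.

C12H16N2O3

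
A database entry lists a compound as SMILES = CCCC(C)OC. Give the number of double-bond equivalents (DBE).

Degree of unsaturation = (number of rings) + (number of π bonds).
Ring closures in the SMILES: 0.
π bonds: none → 0 DoU from unsaturation.
Total DoU = 0 + 0 = 0.

0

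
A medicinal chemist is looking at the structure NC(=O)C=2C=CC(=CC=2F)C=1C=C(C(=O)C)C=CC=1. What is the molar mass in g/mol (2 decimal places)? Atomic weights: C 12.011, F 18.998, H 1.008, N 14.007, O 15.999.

257.26 g/mol

First, the molecular formula is C15H12FNO2 (counting implicit H from valence).
  C: 15 × 12.011 = 180.165
  F: 1 × 18.998 = 18.998
  H: 12 × 1.008 = 12.096
  N: 1 × 14.007 = 14.007
  O: 2 × 15.999 = 31.998
Sum: 15×12.011 + 1×18.998 + 12×1.008 + 1×14.007 + 2×15.999 = 257.264 → 257.26 g/mol.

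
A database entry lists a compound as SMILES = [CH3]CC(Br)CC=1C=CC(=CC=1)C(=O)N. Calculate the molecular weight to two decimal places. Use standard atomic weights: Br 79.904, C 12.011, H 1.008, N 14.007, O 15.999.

256.14 g/mol

First, the molecular formula is C11H14BrNO (counting implicit H from valence).
  Br: 1 × 79.904 = 79.904
  C: 11 × 12.011 = 132.121
  H: 14 × 1.008 = 14.112
  N: 1 × 14.007 = 14.007
  O: 1 × 15.999 = 15.999
Sum: 1×79.904 + 11×12.011 + 14×1.008 + 1×14.007 + 1×15.999 = 256.143 → 256.14 g/mol.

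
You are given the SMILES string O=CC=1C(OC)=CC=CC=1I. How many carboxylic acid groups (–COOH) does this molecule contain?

Scan the SMILES for the carboxylic acid motif — none present.
Groups that are present: 1 aldehyde, 1 ether.

0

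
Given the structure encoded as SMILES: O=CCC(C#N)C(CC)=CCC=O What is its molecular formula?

Walk through each heavy atom and fill implicit hydrogens from standard valence (C 4, N 3, O 2, S 2, halogen 1):
  atom 1: O, bond orders sum to 2 (valence 2) → 0 H
  atom 2: C, bond orders sum to 3 (valence 4) → 1 H
  atom 3: C, bond orders sum to 2 (valence 4) → 2 H
  atom 4: C, bond orders sum to 3 (valence 4) → 1 H
  atom 5: C, bond orders sum to 4 (valence 4) → 0 H
  atom 6: N, bond orders sum to 3 (valence 3) → 0 H
  atom 7: C, bond orders sum to 4 (valence 4) → 0 H
  atom 8: C, bond orders sum to 2 (valence 4) → 2 H
  atom 9: C, bond orders sum to 1 (valence 4) → 3 H
  atom 10: C, bond orders sum to 3 (valence 4) → 1 H
  atom 11: C, bond orders sum to 2 (valence 4) → 2 H
  atom 12: C, bond orders sum to 3 (valence 4) → 1 H
  atom 13: O, bond orders sum to 2 (valence 2) → 0 H
Totals → C:10, H:13, N:1, O:2.
In Hill order: C10H13NO2.

C10H13NO2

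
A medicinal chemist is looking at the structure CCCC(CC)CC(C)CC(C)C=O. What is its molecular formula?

Walk through each heavy atom and fill implicit hydrogens from standard valence (C 4, N 3, O 2, S 2, halogen 1):
  atom 1: C, bond orders sum to 1 (valence 4) → 3 H
  atom 2: C, bond orders sum to 2 (valence 4) → 2 H
  atom 3: C, bond orders sum to 2 (valence 4) → 2 H
  atom 4: C, bond orders sum to 3 (valence 4) → 1 H
  atom 5: C, bond orders sum to 2 (valence 4) → 2 H
  atom 6: C, bond orders sum to 1 (valence 4) → 3 H
  atom 7: C, bond orders sum to 2 (valence 4) → 2 H
  atom 8: C, bond orders sum to 3 (valence 4) → 1 H
  atom 9: C, bond orders sum to 1 (valence 4) → 3 H
  atom 10: C, bond orders sum to 2 (valence 4) → 2 H
  atom 11: C, bond orders sum to 3 (valence 4) → 1 H
  atom 12: C, bond orders sum to 1 (valence 4) → 3 H
  atom 13: C, bond orders sum to 3 (valence 4) → 1 H
  atom 14: O, bond orders sum to 2 (valence 2) → 0 H
Totals → C:13, H:26, O:1.
In Hill order: C13H26O.

C13H26O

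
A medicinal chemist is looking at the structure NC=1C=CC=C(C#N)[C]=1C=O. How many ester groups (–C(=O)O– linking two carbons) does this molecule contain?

Scan the SMILES for the ester motif — none present.
Groups that are present: 1 aldehyde, 1 nitrile, 1 primary amine.

0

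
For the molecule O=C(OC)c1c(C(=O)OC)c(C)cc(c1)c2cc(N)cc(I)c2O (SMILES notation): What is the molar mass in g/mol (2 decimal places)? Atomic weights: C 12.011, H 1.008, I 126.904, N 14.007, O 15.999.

441.22 g/mol

First, the molecular formula is C17H16INO5 (counting implicit H from valence).
  C: 17 × 12.011 = 204.187
  H: 16 × 1.008 = 16.128
  I: 1 × 126.904 = 126.904
  N: 1 × 14.007 = 14.007
  O: 5 × 15.999 = 79.995
Sum: 17×12.011 + 16×1.008 + 1×126.904 + 1×14.007 + 5×15.999 = 441.221 → 441.22 g/mol.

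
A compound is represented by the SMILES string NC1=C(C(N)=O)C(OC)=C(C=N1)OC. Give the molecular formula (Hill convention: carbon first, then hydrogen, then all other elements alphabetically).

Walk through each heavy atom and fill implicit hydrogens from standard valence (C 4, N 3, O 2, S 2, halogen 1):
  atom 1: N, bond orders sum to 1 (valence 3) → 2 H
  atom 2: C, bond orders sum to 4 (valence 4) → 0 H
  atom 3: C, bond orders sum to 4 (valence 4) → 0 H
  atom 4: C, bond orders sum to 4 (valence 4) → 0 H
  atom 5: N, bond orders sum to 1 (valence 3) → 2 H
  atom 6: O, bond orders sum to 2 (valence 2) → 0 H
  atom 7: C, bond orders sum to 4 (valence 4) → 0 H
  atom 8: O, bond orders sum to 2 (valence 2) → 0 H
  atom 9: C, bond orders sum to 1 (valence 4) → 3 H
  atom 10: C, bond orders sum to 4 (valence 4) → 0 H
  atom 11: C, bond orders sum to 3 (valence 4) → 1 H
  atom 12: N, bond orders sum to 3 (valence 3) → 0 H
  atom 13: O, bond orders sum to 2 (valence 2) → 0 H
  atom 14: C, bond orders sum to 1 (valence 4) → 3 H
Totals → C:8, H:11, N:3, O:3.

C8H11N3O3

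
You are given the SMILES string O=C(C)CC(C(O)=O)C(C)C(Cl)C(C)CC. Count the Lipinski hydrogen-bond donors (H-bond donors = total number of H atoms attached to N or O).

Donors: find every N or O and count the H atoms it carries.
  atom 1 (O): bond orders sum to 2 → 0 H
  atom 7 (O): bond orders sum to 1 → 1 H
  atom 8 (O): bond orders sum to 2 → 0 H
Lipinski HBD = 1.

1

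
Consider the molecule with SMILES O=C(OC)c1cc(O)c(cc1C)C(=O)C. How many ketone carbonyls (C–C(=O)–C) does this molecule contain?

1

The ketone motif appears at heavy-atom position 13 in the SMILES.
Other groups present: 1 ester, 1 hydroxyl.
Ketone count: 1.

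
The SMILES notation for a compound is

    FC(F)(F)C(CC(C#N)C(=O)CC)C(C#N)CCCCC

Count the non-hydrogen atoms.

21

Every atom symbol written in the SMILES (organic subset) is one heavy atom; implicit H are not written.
Heavy atoms by element → C:15, F:3, N:2, O:1.
Total: 21.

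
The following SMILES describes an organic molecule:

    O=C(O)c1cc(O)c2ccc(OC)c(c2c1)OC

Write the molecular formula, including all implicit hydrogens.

Walk through each heavy atom and fill implicit hydrogens from standard valence (C 4, N 3, O 2, S 2, halogen 1); for lowercase aromatic atoms, an aromatic c carries 1 H when it has two neighbours and 0 H with three, and aromatic n carries 0 H:
  atom 1: O, bond orders sum to 2 (valence 2) → 0 H
  atom 2: C, bond orders sum to 4 (valence 4) → 0 H
  atom 3: O, bond orders sum to 1 (valence 2) → 1 H
  atom 4: aromatic c, 3 neighbours → 0 H
  atom 5: aromatic c, 2 neighbours → 1 H
  atom 6: aromatic c, 3 neighbours → 0 H
  atom 7: O, bond orders sum to 1 (valence 2) → 1 H
  atom 8: aromatic c, 3 neighbours → 0 H
  atom 9: aromatic c, 2 neighbours → 1 H
  atom 10: aromatic c, 2 neighbours → 1 H
  atom 11: aromatic c, 3 neighbours → 0 H
  atom 12: O, bond orders sum to 2 (valence 2) → 0 H
  atom 13: C, bond orders sum to 1 (valence 4) → 3 H
  atom 14: aromatic c, 3 neighbours → 0 H
  atom 15: aromatic c, 3 neighbours → 0 H
  atom 16: aromatic c, 2 neighbours → 1 H
  atom 17: O, bond orders sum to 2 (valence 2) → 0 H
  atom 18: C, bond orders sum to 1 (valence 4) → 3 H
Totals → C:13, H:12, O:5.
In Hill order: C13H12O5.

C13H12O5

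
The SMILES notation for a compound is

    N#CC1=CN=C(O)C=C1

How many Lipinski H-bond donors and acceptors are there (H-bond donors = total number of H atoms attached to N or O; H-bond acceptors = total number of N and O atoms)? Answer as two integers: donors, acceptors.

1, 3

Donors: find every N or O and count the H atoms it carries.
  atom 1 (N): bond orders sum to 3 → 0 H
  atom 5 (N): bond orders sum to 3 → 0 H
  atom 7 (O): bond orders sum to 1 → 1 H
Lipinski HBD = 1.
Acceptors: N atoms = 2, O atoms = 1 → HBA = 3.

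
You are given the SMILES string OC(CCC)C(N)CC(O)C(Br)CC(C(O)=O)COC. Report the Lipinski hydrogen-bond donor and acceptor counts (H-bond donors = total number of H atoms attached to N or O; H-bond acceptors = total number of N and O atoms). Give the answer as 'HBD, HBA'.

Donors: find every N or O and count the H atoms it carries.
  atom 1 (O): bond orders sum to 1 → 1 H
  atom 7 (N): bond orders sum to 1 → 2 H
  atom 10 (O): bond orders sum to 1 → 1 H
  atom 16 (O): bond orders sum to 1 → 1 H
  atom 17 (O): bond orders sum to 2 → 0 H
  atom 19 (O): bond orders sum to 2 → 0 H
Lipinski HBD = 5.
Acceptors: N atoms = 1, O atoms = 5 → HBA = 6.

5, 6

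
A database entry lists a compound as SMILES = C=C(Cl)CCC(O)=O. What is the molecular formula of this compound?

C5H7ClO2

Walk through each heavy atom and fill implicit hydrogens from standard valence (C 4, N 3, O 2, S 2, halogen 1):
  atom 1: C, bond orders sum to 2 (valence 4) → 2 H
  atom 2: C, bond orders sum to 4 (valence 4) → 0 H
  atom 3: Cl (halogen, monovalent) → 0 H
  atom 4: C, bond orders sum to 2 (valence 4) → 2 H
  atom 5: C, bond orders sum to 2 (valence 4) → 2 H
  atom 6: C, bond orders sum to 4 (valence 4) → 0 H
  atom 7: O, bond orders sum to 1 (valence 2) → 1 H
  atom 8: O, bond orders sum to 2 (valence 2) → 0 H
Totals → C:5, H:7, Cl:1, O:2.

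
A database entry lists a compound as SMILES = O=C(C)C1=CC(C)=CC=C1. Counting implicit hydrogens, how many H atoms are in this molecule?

10

Walk through each heavy atom and fill implicit hydrogens from standard valence (C 4, N 3, O 2, S 2, halogen 1):
  atom 1: O, bond orders sum to 2 (valence 2) → 0 H
  atom 2: C, bond orders sum to 4 (valence 4) → 0 H
  atom 3: C, bond orders sum to 1 (valence 4) → 3 H
  atom 4: C, bond orders sum to 4 (valence 4) → 0 H
  atom 5: C, bond orders sum to 3 (valence 4) → 1 H
  atom 6: C, bond orders sum to 4 (valence 4) → 0 H
  atom 7: C, bond orders sum to 1 (valence 4) → 3 H
  atom 8: C, bond orders sum to 3 (valence 4) → 1 H
  atom 9: C, bond orders sum to 3 (valence 4) → 1 H
  atom 10: C, bond orders sum to 3 (valence 4) → 1 H
Total hydrogens: 10.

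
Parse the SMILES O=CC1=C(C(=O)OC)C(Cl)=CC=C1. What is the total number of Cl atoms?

Scan the SMILES for Cl atoms (remember two-letter symbols like Cl and Br are single atoms).
Chlorine count: 1.

1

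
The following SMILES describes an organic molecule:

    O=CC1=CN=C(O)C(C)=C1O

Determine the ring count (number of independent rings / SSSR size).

1

In SMILES, each pair of matching ring-closure digits denotes one ring-closing bond; the number of such bonds equals the number of independent rings.
Ring-closure bonds here: 1.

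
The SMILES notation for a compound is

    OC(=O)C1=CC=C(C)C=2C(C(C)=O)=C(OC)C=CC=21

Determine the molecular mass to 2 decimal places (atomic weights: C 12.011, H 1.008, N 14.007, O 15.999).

258.27 g/mol

First, the molecular formula is C15H14O4 (counting implicit H from valence).
  C: 15 × 12.011 = 180.165
  H: 14 × 1.008 = 14.112
  O: 4 × 15.999 = 63.996
Sum: 15×12.011 + 14×1.008 + 4×15.999 = 258.273 → 258.27 g/mol.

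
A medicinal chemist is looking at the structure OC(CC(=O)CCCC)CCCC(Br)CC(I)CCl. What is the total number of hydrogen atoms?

Walk through each heavy atom and fill implicit hydrogens from standard valence (C 4, N 3, O 2, S 2, halogen 1):
  atom 1: O, bond orders sum to 1 (valence 2) → 1 H
  atom 2: C, bond orders sum to 3 (valence 4) → 1 H
  atom 3: C, bond orders sum to 2 (valence 4) → 2 H
  atom 4: C, bond orders sum to 4 (valence 4) → 0 H
  atom 5: O, bond orders sum to 2 (valence 2) → 0 H
  atom 6: C, bond orders sum to 2 (valence 4) → 2 H
  atom 7: C, bond orders sum to 2 (valence 4) → 2 H
  atom 8: C, bond orders sum to 2 (valence 4) → 2 H
  atom 9: C, bond orders sum to 1 (valence 4) → 3 H
  atom 10: C, bond orders sum to 2 (valence 4) → 2 H
  atom 11: C, bond orders sum to 2 (valence 4) → 2 H
  atom 12: C, bond orders sum to 2 (valence 4) → 2 H
  atom 13: C, bond orders sum to 3 (valence 4) → 1 H
  atom 14: Br (halogen, monovalent) → 0 H
  atom 15: C, bond orders sum to 2 (valence 4) → 2 H
  atom 16: C, bond orders sum to 3 (valence 4) → 1 H
  atom 17: I (halogen, monovalent) → 0 H
  atom 18: C, bond orders sum to 2 (valence 4) → 2 H
  atom 19: Cl (halogen, monovalent) → 0 H
Total hydrogens: 25.

25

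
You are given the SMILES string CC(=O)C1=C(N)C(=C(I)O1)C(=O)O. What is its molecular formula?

Walk through each heavy atom and fill implicit hydrogens from standard valence (C 4, N 3, O 2, S 2, halogen 1):
  atom 1: C, bond orders sum to 1 (valence 4) → 3 H
  atom 2: C, bond orders sum to 4 (valence 4) → 0 H
  atom 3: O, bond orders sum to 2 (valence 2) → 0 H
  atom 4: C, bond orders sum to 4 (valence 4) → 0 H
  atom 5: C, bond orders sum to 4 (valence 4) → 0 H
  atom 6: N, bond orders sum to 1 (valence 3) → 2 H
  atom 7: C, bond orders sum to 4 (valence 4) → 0 H
  atom 8: C, bond orders sum to 4 (valence 4) → 0 H
  atom 9: I (halogen, monovalent) → 0 H
  atom 10: O, bond orders sum to 2 (valence 2) → 0 H
  atom 11: C, bond orders sum to 4 (valence 4) → 0 H
  atom 12: O, bond orders sum to 2 (valence 2) → 0 H
  atom 13: O, bond orders sum to 1 (valence 2) → 1 H
Totals → C:7, H:6, I:1, N:1, O:4.
In Hill order: C7H6INO4.

C7H6INO4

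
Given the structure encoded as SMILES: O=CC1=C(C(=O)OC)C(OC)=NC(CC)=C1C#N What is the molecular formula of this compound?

Walk through each heavy atom and fill implicit hydrogens from standard valence (C 4, N 3, O 2, S 2, halogen 1):
  atom 1: O, bond orders sum to 2 (valence 2) → 0 H
  atom 2: C, bond orders sum to 3 (valence 4) → 1 H
  atom 3: C, bond orders sum to 4 (valence 4) → 0 H
  atom 4: C, bond orders sum to 4 (valence 4) → 0 H
  atom 5: C, bond orders sum to 4 (valence 4) → 0 H
  atom 6: O, bond orders sum to 2 (valence 2) → 0 H
  atom 7: O, bond orders sum to 2 (valence 2) → 0 H
  atom 8: C, bond orders sum to 1 (valence 4) → 3 H
  atom 9: C, bond orders sum to 4 (valence 4) → 0 H
  atom 10: O, bond orders sum to 2 (valence 2) → 0 H
  atom 11: C, bond orders sum to 1 (valence 4) → 3 H
  atom 12: N, bond orders sum to 3 (valence 3) → 0 H
  atom 13: C, bond orders sum to 4 (valence 4) → 0 H
  atom 14: C, bond orders sum to 2 (valence 4) → 2 H
  atom 15: C, bond orders sum to 1 (valence 4) → 3 H
  atom 16: C, bond orders sum to 4 (valence 4) → 0 H
  atom 17: C, bond orders sum to 4 (valence 4) → 0 H
  atom 18: N, bond orders sum to 3 (valence 3) → 0 H
Totals → C:12, H:12, N:2, O:4.

C12H12N2O4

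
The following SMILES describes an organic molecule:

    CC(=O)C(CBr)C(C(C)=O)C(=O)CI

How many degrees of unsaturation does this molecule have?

Molecular formula: C9H12BrIO3.
DoU = (2C + 2 + N − H − X) / 2, where X is the halogen count and O/S are ignored.
    = (2·9 + 2 + 0 − 12 − 2) / 2 = 6 / 2 = 3.

3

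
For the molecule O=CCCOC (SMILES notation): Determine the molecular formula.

C4H8O2

Walk through each heavy atom and fill implicit hydrogens from standard valence (C 4, N 3, O 2, S 2, halogen 1):
  atom 1: O, bond orders sum to 2 (valence 2) → 0 H
  atom 2: C, bond orders sum to 3 (valence 4) → 1 H
  atom 3: C, bond orders sum to 2 (valence 4) → 2 H
  atom 4: C, bond orders sum to 2 (valence 4) → 2 H
  atom 5: O, bond orders sum to 2 (valence 2) → 0 H
  atom 6: C, bond orders sum to 1 (valence 4) → 3 H
Totals → C:4, H:8, O:2.
In Hill order: C4H8O2.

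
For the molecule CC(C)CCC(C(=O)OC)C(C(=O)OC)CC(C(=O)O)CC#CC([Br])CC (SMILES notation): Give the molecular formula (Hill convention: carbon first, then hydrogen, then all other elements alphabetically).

C20H31BrO6

Walk through each heavy atom and fill implicit hydrogens from standard valence (C 4, N 3, O 2, S 2, halogen 1):
  atom 1: C, bond orders sum to 1 (valence 4) → 3 H
  atom 2: C, bond orders sum to 3 (valence 4) → 1 H
  atom 3: C, bond orders sum to 1 (valence 4) → 3 H
  atom 4: C, bond orders sum to 2 (valence 4) → 2 H
  atom 5: C, bond orders sum to 2 (valence 4) → 2 H
  atom 6: C, bond orders sum to 3 (valence 4) → 1 H
  atom 7: C, bond orders sum to 4 (valence 4) → 0 H
  atom 8: O, bond orders sum to 2 (valence 2) → 0 H
  atom 9: O, bond orders sum to 2 (valence 2) → 0 H
  atom 10: C, bond orders sum to 1 (valence 4) → 3 H
  atom 11: C, bond orders sum to 3 (valence 4) → 1 H
  atom 12: C, bond orders sum to 4 (valence 4) → 0 H
  atom 13: O, bond orders sum to 2 (valence 2) → 0 H
  atom 14: O, bond orders sum to 2 (valence 2) → 0 H
  atom 15: C, bond orders sum to 1 (valence 4) → 3 H
  atom 16: C, bond orders sum to 2 (valence 4) → 2 H
  atom 17: C, bond orders sum to 3 (valence 4) → 1 H
  atom 18: C, bond orders sum to 4 (valence 4) → 0 H
  atom 19: O, bond orders sum to 2 (valence 2) → 0 H
  atom 20: O, bond orders sum to 1 (valence 2) → 1 H
  atom 21: C, bond orders sum to 2 (valence 4) → 2 H
  atom 22: C, bond orders sum to 4 (valence 4) → 0 H
  atom 23: C, bond orders sum to 4 (valence 4) → 0 H
  atom 24: C, bond orders sum to 3 (valence 4) → 1 H
  atom 25: Br with explicit H count 0
  atom 26: C, bond orders sum to 2 (valence 4) → 2 H
  atom 27: C, bond orders sum to 1 (valence 4) → 3 H
Totals → C:20, H:31, Br:1, O:6.
In Hill order: C20H31BrO6.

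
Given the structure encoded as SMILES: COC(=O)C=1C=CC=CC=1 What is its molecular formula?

Walk through each heavy atom and fill implicit hydrogens from standard valence (C 4, N 3, O 2, S 2, halogen 1):
  atom 1: C, bond orders sum to 1 (valence 4) → 3 H
  atom 2: O, bond orders sum to 2 (valence 2) → 0 H
  atom 3: C, bond orders sum to 4 (valence 4) → 0 H
  atom 4: O, bond orders sum to 2 (valence 2) → 0 H
  atom 5: C, bond orders sum to 4 (valence 4) → 0 H
  atom 6: C, bond orders sum to 3 (valence 4) → 1 H
  atom 7: C, bond orders sum to 3 (valence 4) → 1 H
  atom 8: C, bond orders sum to 3 (valence 4) → 1 H
  atom 9: C, bond orders sum to 3 (valence 4) → 1 H
  atom 10: C, bond orders sum to 3 (valence 4) → 1 H
Totals → C:8, H:8, O:2.

C8H8O2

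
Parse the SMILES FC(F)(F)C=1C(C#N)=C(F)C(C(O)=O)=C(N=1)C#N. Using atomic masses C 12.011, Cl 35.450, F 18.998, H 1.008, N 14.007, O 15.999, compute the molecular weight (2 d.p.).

First, the molecular formula is C9HF4N3O2 (counting implicit H from valence).
  C: 9 × 12.011 = 108.099
  F: 4 × 18.998 = 75.992
  H: 1 × 1.008 = 1.008
  N: 3 × 14.007 = 42.021
  O: 2 × 15.999 = 31.998
Sum: 9×12.011 + 4×18.998 + 1×1.008 + 3×14.007 + 2×15.999 = 259.118 → 259.12 g/mol.

259.12 g/mol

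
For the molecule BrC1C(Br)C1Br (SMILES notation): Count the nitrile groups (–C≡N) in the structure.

Scan the SMILES for the nitrile motif — none present.

0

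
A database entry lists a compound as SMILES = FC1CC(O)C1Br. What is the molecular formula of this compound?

Walk through each heavy atom and fill implicit hydrogens from standard valence (C 4, N 3, O 2, S 2, halogen 1):
  atom 1: F (halogen, monovalent) → 0 H
  atom 2: C, bond orders sum to 3 (valence 4) → 1 H
  atom 3: C, bond orders sum to 2 (valence 4) → 2 H
  atom 4: C, bond orders sum to 3 (valence 4) → 1 H
  atom 5: O, bond orders sum to 1 (valence 2) → 1 H
  atom 6: C, bond orders sum to 3 (valence 4) → 1 H
  atom 7: Br (halogen, monovalent) → 0 H
Totals → C:4, H:6, Br:1, F:1, O:1.

C4H6BrFO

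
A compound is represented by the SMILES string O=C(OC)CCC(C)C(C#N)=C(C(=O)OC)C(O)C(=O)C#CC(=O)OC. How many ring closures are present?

0

In SMILES, each pair of matching ring-closure digits denotes one ring-closing bond; the number of such bonds equals the number of independent rings.
Ring-closure bonds here: 0.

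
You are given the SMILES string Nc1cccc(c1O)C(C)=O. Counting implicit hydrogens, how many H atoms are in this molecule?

9

Walk through each heavy atom and fill implicit hydrogens from standard valence (C 4, N 3, O 2, S 2, halogen 1); for lowercase aromatic atoms, an aromatic c carries 1 H when it has two neighbours and 0 H with three, and aromatic n carries 0 H:
  atom 1: N, bond orders sum to 1 (valence 3) → 2 H
  atom 2: aromatic c, 3 neighbours → 0 H
  atom 3: aromatic c, 2 neighbours → 1 H
  atom 4: aromatic c, 2 neighbours → 1 H
  atom 5: aromatic c, 2 neighbours → 1 H
  atom 6: aromatic c, 3 neighbours → 0 H
  atom 7: aromatic c, 3 neighbours → 0 H
  atom 8: O, bond orders sum to 1 (valence 2) → 1 H
  atom 9: C, bond orders sum to 4 (valence 4) → 0 H
  atom 10: C, bond orders sum to 1 (valence 4) → 3 H
  atom 11: O, bond orders sum to 2 (valence 2) → 0 H
Total hydrogens: 9.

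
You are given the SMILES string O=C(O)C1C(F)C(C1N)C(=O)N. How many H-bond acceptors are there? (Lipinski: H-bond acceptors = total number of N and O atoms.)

5

N atoms: 2; O atoms: 3.
Lipinski HBA = 2 + 3 = 5.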